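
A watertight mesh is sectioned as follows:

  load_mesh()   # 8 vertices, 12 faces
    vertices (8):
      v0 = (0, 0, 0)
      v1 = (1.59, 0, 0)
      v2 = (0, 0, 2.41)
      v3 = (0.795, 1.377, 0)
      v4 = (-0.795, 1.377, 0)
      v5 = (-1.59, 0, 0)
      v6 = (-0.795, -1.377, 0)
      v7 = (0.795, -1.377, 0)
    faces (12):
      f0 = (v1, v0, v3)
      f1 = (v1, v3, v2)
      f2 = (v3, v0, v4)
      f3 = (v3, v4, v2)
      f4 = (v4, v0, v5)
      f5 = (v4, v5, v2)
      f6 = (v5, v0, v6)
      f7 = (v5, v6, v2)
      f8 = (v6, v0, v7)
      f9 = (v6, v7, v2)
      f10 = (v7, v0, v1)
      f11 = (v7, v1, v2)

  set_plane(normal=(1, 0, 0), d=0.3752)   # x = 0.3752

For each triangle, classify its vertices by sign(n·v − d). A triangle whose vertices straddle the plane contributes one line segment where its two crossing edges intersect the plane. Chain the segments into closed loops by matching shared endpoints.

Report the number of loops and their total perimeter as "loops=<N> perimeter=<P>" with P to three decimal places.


Straddling triangles (8 of 12):
  (v1,v0,v3) [+-+] → (0.3752, 0, 0)–(0.3752, 0.649875, 0)  len=0.6499
  (v1,v3,v2) [++-] → (0.3752, 0.649875, 1.2726)–(0.3752, 0, 1.8413)  len=0.8636
  (v3,v0,v4) [+--] → (0.3752, 0.649875, 0)–(0.3752, 1.377, 0)  len=0.7271
  (v3,v4,v2) [+--] → (0.3752, 1.377, 0)–(0.3752, 0.649875, 1.2726)  len=1.4657
  (v6,v0,v7) [--+] → (0.3752, -0.649875, 0)–(0.3752, -1.377, 0)  len=0.7271
  (v6,v7,v2) [-+-] → (0.3752, -1.377, 0)–(0.3752, -0.649875, 1.2726)  len=1.4657
  (v7,v0,v1) [+-+] → (0.3752, -0.649875, 0)–(0.3752, 0, 0)  len=0.6499
  (v7,v1,v2) [++-] → (0.3752, 0, 1.8413)–(0.3752, -0.649875, 1.2726)  len=0.8636

Chained into 1 loop(s):
  loop 1: 8 segments, perimeter = 7.4125
Total perimeter = 7.413

loops=1 perimeter=7.413


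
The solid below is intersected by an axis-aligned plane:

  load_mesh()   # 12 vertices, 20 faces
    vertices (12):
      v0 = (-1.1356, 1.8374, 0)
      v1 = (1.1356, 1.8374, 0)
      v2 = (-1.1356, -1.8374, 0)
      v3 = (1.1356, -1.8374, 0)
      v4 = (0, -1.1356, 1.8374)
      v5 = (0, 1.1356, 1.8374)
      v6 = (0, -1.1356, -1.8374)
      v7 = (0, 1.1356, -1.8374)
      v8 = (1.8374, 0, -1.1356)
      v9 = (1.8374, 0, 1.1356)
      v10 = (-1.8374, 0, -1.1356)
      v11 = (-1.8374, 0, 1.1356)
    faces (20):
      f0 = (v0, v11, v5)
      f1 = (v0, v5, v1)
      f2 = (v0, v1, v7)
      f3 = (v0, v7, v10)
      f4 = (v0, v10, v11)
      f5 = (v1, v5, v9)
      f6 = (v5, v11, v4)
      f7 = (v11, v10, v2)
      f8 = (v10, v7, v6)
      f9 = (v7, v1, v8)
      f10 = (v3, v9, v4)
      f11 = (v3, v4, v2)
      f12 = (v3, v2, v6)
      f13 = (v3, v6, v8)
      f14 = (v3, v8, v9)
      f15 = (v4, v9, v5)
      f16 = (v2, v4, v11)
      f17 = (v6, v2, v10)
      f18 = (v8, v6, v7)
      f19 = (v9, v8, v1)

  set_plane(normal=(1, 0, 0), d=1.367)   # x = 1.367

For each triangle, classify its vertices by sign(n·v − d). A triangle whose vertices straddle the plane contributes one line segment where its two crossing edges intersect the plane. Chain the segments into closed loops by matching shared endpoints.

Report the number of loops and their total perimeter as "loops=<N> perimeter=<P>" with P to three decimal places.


Straddling triangles (8 of 20):
  (v1,v5,v9) [--+] → (1.367, 0.290729, 1.31527)–(1.367, 1.23157, 0.374434)  len=1.3305
  (v7,v1,v8) [--+] → (1.367, 1.23157, -0.374434)–(1.367, 0.290729, -1.31527)  len=1.3305
  (v3,v9,v4) [-+-] → (1.367, -1.23157, 0.374434)–(1.367, -0.290729, 1.31527)  len=1.3305
  (v3,v6,v8) [--+] → (1.367, -0.290729, -1.31527)–(1.367, -1.23157, -0.374434)  len=1.3305
  (v3,v8,v9) [-++] → (1.367, -1.23157, -0.374434)–(1.367, -1.23157, 0.374434)  len=0.7489
  (v4,v9,v5) [-+-] → (1.367, -0.290729, 1.31527)–(1.367, 0.290729, 1.31527)  len=0.5815
  (v8,v6,v7) [+--] → (1.367, -0.290729, -1.31527)–(1.367, 0.290729, -1.31527)  len=0.5815
  (v9,v8,v1) [++-] → (1.367, 1.23157, -0.374434)–(1.367, 1.23157, 0.374434)  len=0.7489

Chained into 1 loop(s):
  loop 1: 8 segments, perimeter = 7.9828
Total perimeter = 7.983

loops=1 perimeter=7.983


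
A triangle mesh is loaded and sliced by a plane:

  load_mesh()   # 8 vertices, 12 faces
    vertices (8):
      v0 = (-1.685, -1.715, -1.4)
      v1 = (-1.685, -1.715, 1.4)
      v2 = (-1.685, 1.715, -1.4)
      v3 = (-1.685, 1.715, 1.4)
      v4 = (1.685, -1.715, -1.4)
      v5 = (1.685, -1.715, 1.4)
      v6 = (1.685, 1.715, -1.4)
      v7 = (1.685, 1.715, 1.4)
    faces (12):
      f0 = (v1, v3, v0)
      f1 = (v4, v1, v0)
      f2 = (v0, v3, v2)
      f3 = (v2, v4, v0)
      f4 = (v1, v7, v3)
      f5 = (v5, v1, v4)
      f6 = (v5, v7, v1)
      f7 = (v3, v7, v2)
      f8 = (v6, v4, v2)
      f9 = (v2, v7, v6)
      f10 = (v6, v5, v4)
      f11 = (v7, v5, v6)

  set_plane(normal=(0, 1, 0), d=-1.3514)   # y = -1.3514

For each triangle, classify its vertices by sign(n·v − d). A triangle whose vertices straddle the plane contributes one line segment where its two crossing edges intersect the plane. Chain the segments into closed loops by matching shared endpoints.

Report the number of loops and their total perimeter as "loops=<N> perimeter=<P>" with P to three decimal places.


Straddling triangles (8 of 12):
  (v1,v3,v0) [-+-] → (-1.685, -1.3514, 1.4)–(-1.685, -1.3514, -1.10318)  len=2.5032
  (v0,v3,v2) [-++] → (-1.685, -1.3514, -1.10318)–(-1.685, -1.3514, -1.4)  len=0.2968
  (v2,v4,v0) [+--] → (1.32776, -1.3514, -1.4)–(-1.685, -1.3514, -1.4)  len=3.0128
  (v1,v7,v3) [-++] → (-1.32776, -1.3514, 1.4)–(-1.685, -1.3514, 1.4)  len=0.3572
  (v5,v7,v1) [-+-] → (1.685, -1.3514, 1.4)–(-1.32776, -1.3514, 1.4)  len=3.0128
  (v6,v4,v2) [+-+] → (1.685, -1.3514, -1.4)–(1.32776, -1.3514, -1.4)  len=0.3572
  (v6,v5,v4) [+--] → (1.685, -1.3514, 1.10318)–(1.685, -1.3514, -1.4)  len=2.5032
  (v7,v5,v6) [+-+] → (1.685, -1.3514, 1.4)–(1.685, -1.3514, 1.10318)  len=0.2968

Chained into 1 loop(s):
  loop 1: 8 segments, perimeter = 12.3400
Total perimeter = 12.340

loops=1 perimeter=12.340


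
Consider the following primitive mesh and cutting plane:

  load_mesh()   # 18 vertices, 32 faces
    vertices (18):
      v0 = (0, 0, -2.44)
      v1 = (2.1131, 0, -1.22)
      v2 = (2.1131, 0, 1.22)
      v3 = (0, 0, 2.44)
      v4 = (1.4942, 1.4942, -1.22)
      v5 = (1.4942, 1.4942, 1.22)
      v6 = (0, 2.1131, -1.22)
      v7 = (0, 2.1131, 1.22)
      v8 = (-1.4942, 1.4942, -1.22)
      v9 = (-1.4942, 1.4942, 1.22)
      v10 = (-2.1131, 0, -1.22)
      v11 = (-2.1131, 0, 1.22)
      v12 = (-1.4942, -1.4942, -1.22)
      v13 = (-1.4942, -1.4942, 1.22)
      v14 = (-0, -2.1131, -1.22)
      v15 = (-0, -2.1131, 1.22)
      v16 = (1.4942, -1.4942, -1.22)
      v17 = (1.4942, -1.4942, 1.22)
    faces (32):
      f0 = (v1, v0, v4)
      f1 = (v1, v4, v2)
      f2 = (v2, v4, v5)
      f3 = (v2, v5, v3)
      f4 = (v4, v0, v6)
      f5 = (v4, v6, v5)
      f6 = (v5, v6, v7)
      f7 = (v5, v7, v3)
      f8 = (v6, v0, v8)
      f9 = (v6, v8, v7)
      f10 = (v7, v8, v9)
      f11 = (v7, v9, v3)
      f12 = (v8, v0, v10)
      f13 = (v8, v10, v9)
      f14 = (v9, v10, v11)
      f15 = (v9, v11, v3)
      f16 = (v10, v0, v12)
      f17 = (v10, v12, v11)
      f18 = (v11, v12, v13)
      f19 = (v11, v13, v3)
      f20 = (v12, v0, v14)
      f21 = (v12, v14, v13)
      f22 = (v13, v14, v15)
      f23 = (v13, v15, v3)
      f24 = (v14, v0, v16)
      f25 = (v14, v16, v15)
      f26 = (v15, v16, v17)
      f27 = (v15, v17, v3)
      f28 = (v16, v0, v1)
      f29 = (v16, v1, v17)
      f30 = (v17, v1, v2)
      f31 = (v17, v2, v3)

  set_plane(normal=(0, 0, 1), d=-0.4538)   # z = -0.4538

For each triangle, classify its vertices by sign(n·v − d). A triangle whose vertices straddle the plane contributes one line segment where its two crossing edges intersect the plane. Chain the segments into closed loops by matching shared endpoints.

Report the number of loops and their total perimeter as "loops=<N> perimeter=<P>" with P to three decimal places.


Straddling triangles (16 of 32):
  (v1,v4,v2) [--+] → (1.68854, 1.025, -0.4538)–(2.1131, 0, -0.4538)  len=1.1094
  (v2,v4,v5) [+-+] → (1.68854, 1.025, -0.4538)–(1.4942, 1.4942, -0.4538)  len=0.5079
  (v4,v6,v5) [--+] → (0.469203, 1.91876, -0.4538)–(1.4942, 1.4942, -0.4538)  len=1.1094
  (v5,v6,v7) [+-+] → (0.469203, 1.91876, -0.4538)–(0, 2.1131, -0.4538)  len=0.5079
  (v6,v8,v7) [--+] → (-1.025, 1.68854, -0.4538)–(0, 2.1131, -0.4538)  len=1.1094
  (v7,v8,v9) [+-+] → (-1.025, 1.68854, -0.4538)–(-1.4942, 1.4942, -0.4538)  len=0.5079
  (v8,v10,v9) [--+] → (-1.91876, 0.469203, -0.4538)–(-1.4942, 1.4942, -0.4538)  len=1.1094
  (v9,v10,v11) [+-+] → (-1.91876, 0.469203, -0.4538)–(-2.1131, 0, -0.4538)  len=0.5079
  (v10,v12,v11) [--+] → (-1.68854, -1.025, -0.4538)–(-2.1131, 0, -0.4538)  len=1.1094
  (v11,v12,v13) [+-+] → (-1.68854, -1.025, -0.4538)–(-1.4942, -1.4942, -0.4538)  len=0.5079
  (v12,v14,v13) [--+] → (-0.469203, -1.91876, -0.4538)–(-1.4942, -1.4942, -0.4538)  len=1.1094
  (v13,v14,v15) [+-+] → (-0.469203, -1.91876, -0.4538)–(0, -2.1131, -0.4538)  len=0.5079
  (v14,v16,v15) [--+] → (1.025, -1.68854, -0.4538)–(0, -2.1131, -0.4538)  len=1.1094
  (v15,v16,v17) [+-+] → (1.025, -1.68854, -0.4538)–(1.4942, -1.4942, -0.4538)  len=0.5079
  (v16,v1,v17) [--+] → (1.91876, -0.469203, -0.4538)–(1.4942, -1.4942, -0.4538)  len=1.1094
  (v17,v1,v2) [+-+] → (1.91876, -0.469203, -0.4538)–(2.1131, 0, -0.4538)  len=0.5079

Chained into 1 loop(s):
  loop 1: 16 segments, perimeter = 12.9384
Total perimeter = 12.938

loops=1 perimeter=12.938


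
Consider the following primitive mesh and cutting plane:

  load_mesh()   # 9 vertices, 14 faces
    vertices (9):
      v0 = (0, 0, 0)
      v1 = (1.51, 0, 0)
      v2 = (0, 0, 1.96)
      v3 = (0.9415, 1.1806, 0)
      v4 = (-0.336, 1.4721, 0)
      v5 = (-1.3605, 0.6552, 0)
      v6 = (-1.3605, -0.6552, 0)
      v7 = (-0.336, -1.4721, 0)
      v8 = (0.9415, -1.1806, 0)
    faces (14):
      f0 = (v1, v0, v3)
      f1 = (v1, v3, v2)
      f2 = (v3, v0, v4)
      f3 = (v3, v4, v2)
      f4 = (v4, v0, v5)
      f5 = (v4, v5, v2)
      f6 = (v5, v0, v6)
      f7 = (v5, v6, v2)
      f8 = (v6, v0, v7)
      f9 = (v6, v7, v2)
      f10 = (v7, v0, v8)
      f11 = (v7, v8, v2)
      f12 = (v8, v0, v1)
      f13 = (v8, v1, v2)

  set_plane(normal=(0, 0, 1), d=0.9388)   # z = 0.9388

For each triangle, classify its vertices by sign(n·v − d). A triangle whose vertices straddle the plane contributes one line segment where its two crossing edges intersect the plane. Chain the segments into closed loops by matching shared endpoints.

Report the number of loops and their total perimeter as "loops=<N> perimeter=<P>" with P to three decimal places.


Straddling triangles (7 of 14):
  (v1,v3,v2) [--+] → (0.490541, 0.615117, 0.9388)–(0.786741, 0, 0.9388)  len=0.6827
  (v3,v4,v2) [--+] → (-0.175063, 0.766994, 0.9388)–(0.490541, 0.615117, 0.9388)  len=0.6827
  (v4,v5,v2) [--+] → (-0.708848, 0.341373, 0.9388)–(-0.175063, 0.766994, 0.9388)  len=0.6827
  (v5,v6,v2) [--+] → (-0.708848, -0.341373, 0.9388)–(-0.708848, 0.341373, 0.9388)  len=0.6827
  (v6,v7,v2) [--+] → (-0.175063, -0.766994, 0.9388)–(-0.708848, -0.341373, 0.9388)  len=0.6827
  (v7,v8,v2) [--+] → (0.490541, -0.615117, 0.9388)–(-0.175063, -0.766994, 0.9388)  len=0.6827
  (v8,v1,v2) [--+] → (0.786741, 0, 0.9388)–(0.490541, -0.615117, 0.9388)  len=0.6827

Chained into 1 loop(s):
  loop 1: 7 segments, perimeter = 4.7790
Total perimeter = 4.779

loops=1 perimeter=4.779


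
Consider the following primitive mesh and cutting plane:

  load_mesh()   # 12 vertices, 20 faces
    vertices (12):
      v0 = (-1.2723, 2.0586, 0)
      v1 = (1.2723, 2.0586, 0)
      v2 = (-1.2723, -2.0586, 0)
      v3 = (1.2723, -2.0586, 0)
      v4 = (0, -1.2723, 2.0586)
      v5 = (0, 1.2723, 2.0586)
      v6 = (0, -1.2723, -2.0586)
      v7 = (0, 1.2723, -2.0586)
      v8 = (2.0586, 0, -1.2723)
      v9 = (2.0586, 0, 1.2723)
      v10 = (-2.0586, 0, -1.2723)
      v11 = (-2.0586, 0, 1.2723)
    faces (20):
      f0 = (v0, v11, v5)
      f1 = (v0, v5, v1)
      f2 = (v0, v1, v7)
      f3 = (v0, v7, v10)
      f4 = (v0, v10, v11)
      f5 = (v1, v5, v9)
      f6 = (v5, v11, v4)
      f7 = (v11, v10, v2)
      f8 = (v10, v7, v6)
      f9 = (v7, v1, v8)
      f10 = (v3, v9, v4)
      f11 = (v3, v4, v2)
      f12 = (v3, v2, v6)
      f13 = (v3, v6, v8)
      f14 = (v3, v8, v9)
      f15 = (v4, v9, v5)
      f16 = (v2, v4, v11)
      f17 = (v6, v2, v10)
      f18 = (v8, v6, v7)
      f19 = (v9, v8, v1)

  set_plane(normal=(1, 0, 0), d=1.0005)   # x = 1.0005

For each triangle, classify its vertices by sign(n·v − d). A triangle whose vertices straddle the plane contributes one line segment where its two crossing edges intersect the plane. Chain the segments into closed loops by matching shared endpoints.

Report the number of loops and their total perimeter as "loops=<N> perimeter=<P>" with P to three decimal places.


loops=1 perimeter=11.495

Straddling triangles (10 of 20):
  (v0,v5,v1) [--+] → (1.0005, 1.89062, 0.439776)–(1.0005, 2.0586, 0)  len=0.4708
  (v0,v1,v7) [-+-] → (1.0005, 2.0586, 0)–(1.0005, 1.89062, -0.439776)  len=0.4708
  (v1,v5,v9) [+-+] → (1.0005, 1.89062, 0.439776)–(1.0005, 0.65395, 1.67645)  len=1.7489
  (v7,v1,v8) [-++] → (1.0005, 1.89062, -0.439776)–(1.0005, 0.65395, -1.67645)  len=1.7489
  (v3,v9,v4) [++-] → (1.0005, -0.65395, 1.67645)–(1.0005, -1.89062, 0.439776)  len=1.7489
  (v3,v4,v2) [+--] → (1.0005, -1.89062, 0.439776)–(1.0005, -2.0586, 0)  len=0.4708
  (v3,v2,v6) [+--] → (1.0005, -2.0586, 0)–(1.0005, -1.89062, -0.439776)  len=0.4708
  (v3,v6,v8) [+-+] → (1.0005, -1.89062, -0.439776)–(1.0005, -0.65395, -1.67645)  len=1.7489
  (v4,v9,v5) [-+-] → (1.0005, -0.65395, 1.67645)–(1.0005, 0.65395, 1.67645)  len=1.3079
  (v8,v6,v7) [+--] → (1.0005, -0.65395, -1.67645)–(1.0005, 0.65395, -1.67645)  len=1.3079

Chained into 1 loop(s):
  loop 1: 10 segments, perimeter = 11.4945
Total perimeter = 11.495


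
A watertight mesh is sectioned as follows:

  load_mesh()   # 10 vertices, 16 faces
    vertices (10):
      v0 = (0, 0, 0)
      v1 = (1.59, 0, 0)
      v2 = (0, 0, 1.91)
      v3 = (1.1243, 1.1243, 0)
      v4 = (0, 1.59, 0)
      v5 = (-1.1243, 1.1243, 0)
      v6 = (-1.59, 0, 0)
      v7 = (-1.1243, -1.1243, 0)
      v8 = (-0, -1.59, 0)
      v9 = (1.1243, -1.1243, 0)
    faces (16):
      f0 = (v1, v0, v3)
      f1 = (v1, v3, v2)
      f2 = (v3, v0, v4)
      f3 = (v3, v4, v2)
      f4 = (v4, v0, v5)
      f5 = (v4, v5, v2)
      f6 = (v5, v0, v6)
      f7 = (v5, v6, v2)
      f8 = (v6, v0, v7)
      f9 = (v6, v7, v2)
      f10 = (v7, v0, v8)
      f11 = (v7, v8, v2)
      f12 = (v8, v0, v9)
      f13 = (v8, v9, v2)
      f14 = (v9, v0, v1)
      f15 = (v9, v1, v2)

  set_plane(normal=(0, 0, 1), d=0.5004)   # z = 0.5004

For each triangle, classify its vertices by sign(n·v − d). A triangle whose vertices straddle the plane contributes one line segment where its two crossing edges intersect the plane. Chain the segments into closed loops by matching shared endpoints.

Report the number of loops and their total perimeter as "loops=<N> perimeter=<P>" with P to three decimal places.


loops=1 perimeter=7.185

Straddling triangles (8 of 16):
  (v1,v3,v2) [--+] → (0.829745, 0.829745, 0.5004)–(1.17344, 0, 0.5004)  len=0.8981
  (v3,v4,v2) [--+] → (0, 1.17344, 0.5004)–(0.829745, 0.829745, 0.5004)  len=0.8981
  (v4,v5,v2) [--+] → (-0.829745, 0.829745, 0.5004)–(0, 1.17344, 0.5004)  len=0.8981
  (v5,v6,v2) [--+] → (-1.17344, 0, 0.5004)–(-0.829745, 0.829745, 0.5004)  len=0.8981
  (v6,v7,v2) [--+] → (-0.829745, -0.829745, 0.5004)–(-1.17344, 0, 0.5004)  len=0.8981
  (v7,v8,v2) [--+] → (0, -1.17344, 0.5004)–(-0.829745, -0.829745, 0.5004)  len=0.8981
  (v8,v9,v2) [--+] → (0.829745, -0.829745, 0.5004)–(0, -1.17344, 0.5004)  len=0.8981
  (v9,v1,v2) [--+] → (1.17344, 0, 0.5004)–(0.829745, -0.829745, 0.5004)  len=0.8981

Chained into 1 loop(s):
  loop 1: 8 segments, perimeter = 7.1849
Total perimeter = 7.185


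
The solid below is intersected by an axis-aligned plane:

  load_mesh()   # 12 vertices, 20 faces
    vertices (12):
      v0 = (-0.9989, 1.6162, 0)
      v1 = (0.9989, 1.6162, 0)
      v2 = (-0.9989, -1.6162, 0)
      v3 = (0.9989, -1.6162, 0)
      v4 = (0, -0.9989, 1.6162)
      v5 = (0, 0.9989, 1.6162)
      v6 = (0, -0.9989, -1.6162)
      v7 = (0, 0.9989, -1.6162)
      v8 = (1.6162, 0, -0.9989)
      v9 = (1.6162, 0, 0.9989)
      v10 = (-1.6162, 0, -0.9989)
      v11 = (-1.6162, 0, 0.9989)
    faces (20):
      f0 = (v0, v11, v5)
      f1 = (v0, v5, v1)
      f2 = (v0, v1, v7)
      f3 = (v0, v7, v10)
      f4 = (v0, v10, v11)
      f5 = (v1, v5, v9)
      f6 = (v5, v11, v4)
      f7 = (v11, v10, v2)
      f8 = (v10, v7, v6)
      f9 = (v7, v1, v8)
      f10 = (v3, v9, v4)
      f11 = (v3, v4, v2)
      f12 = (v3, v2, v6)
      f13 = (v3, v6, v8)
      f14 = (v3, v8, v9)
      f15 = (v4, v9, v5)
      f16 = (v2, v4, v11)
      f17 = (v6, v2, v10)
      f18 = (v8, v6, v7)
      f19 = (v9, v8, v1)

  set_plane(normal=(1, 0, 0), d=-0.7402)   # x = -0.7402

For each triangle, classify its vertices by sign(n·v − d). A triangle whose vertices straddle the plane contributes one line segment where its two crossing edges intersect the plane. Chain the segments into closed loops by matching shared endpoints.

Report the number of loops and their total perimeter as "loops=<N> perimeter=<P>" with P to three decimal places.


Straddling triangles (10 of 20):
  (v0,v11,v5) [--+] → (-0.7402, 0.541416, 1.33348)–(-0.7402, 1.45633, 0.418571)  len=1.2939
  (v0,v5,v1) [-++] → (-0.7402, 1.45633, 0.418571)–(-0.7402, 1.6162, 0)  len=0.4481
  (v0,v1,v7) [-++] → (-0.7402, 1.6162, 0)–(-0.7402, 1.45633, -0.418571)  len=0.4481
  (v0,v7,v10) [-+-] → (-0.7402, 1.45633, -0.418571)–(-0.7402, 0.541416, -1.33348)  len=1.2939
  (v5,v11,v4) [+-+] → (-0.7402, 0.541416, 1.33348)–(-0.7402, -0.541416, 1.33348)  len=1.0828
  (v10,v7,v6) [-++] → (-0.7402, 0.541416, -1.33348)–(-0.7402, -0.541416, -1.33348)  len=1.0828
  (v3,v4,v2) [++-] → (-0.7402, -1.45633, 0.418571)–(-0.7402, -1.6162, 0)  len=0.4481
  (v3,v2,v6) [+-+] → (-0.7402, -1.6162, 0)–(-0.7402, -1.45633, -0.418571)  len=0.4481
  (v2,v4,v11) [-+-] → (-0.7402, -1.45633, 0.418571)–(-0.7402, -0.541416, 1.33348)  len=1.2939
  (v6,v2,v10) [+--] → (-0.7402, -1.45633, -0.418571)–(-0.7402, -0.541416, -1.33348)  len=1.2939

Chained into 1 loop(s):
  loop 1: 10 segments, perimeter = 9.1334
Total perimeter = 9.133

loops=1 perimeter=9.133


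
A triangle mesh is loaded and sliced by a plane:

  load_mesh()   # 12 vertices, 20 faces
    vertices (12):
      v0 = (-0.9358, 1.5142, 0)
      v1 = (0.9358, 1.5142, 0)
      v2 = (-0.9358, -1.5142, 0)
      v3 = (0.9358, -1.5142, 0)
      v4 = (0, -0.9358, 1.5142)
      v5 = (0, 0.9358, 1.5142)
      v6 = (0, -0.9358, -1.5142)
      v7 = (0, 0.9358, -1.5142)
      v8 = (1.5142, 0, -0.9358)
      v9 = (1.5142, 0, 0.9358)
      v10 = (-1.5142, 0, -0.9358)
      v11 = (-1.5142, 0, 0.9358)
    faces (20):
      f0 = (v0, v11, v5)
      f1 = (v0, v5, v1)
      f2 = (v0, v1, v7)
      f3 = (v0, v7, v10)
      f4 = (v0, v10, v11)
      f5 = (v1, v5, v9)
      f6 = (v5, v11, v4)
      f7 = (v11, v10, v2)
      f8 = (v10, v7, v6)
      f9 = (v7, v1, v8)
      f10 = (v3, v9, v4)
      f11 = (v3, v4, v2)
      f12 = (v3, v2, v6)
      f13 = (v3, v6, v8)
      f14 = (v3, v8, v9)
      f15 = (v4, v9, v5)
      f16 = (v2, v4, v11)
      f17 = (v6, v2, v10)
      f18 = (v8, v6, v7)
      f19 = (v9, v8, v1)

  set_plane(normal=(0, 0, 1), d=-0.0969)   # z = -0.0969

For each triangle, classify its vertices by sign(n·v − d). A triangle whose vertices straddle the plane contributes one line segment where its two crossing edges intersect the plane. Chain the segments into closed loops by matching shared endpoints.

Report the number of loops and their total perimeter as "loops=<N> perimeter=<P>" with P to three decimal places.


loops=1 perimeter=9.993

Straddling triangles (10 of 20):
  (v0,v1,v7) [++-] → (0.875914, 1.47719, -0.0969)–(-0.875914, 1.47719, -0.0969)  len=1.7518
  (v0,v7,v10) [+--] → (-0.875914, 1.47719, -0.0969)–(-0.995692, 1.35741, -0.0969)  len=0.1694
  (v0,v10,v11) [+-+] → (-0.995692, 1.35741, -0.0969)–(-1.5142, 0, -0.0969)  len=1.4531
  (v11,v10,v2) [+-+] → (-1.5142, 0, -0.0969)–(-0.995692, -1.35741, -0.0969)  len=1.4531
  (v7,v1,v8) [-+-] → (0.875914, 1.47719, -0.0969)–(0.995692, 1.35741, -0.0969)  len=0.1694
  (v3,v2,v6) [++-] → (-0.875914, -1.47719, -0.0969)–(0.875914, -1.47719, -0.0969)  len=1.7518
  (v3,v6,v8) [+--] → (0.875914, -1.47719, -0.0969)–(0.995692, -1.35741, -0.0969)  len=0.1694
  (v3,v8,v9) [+-+] → (0.995692, -1.35741, -0.0969)–(1.5142, 0, -0.0969)  len=1.4531
  (v6,v2,v10) [-+-] → (-0.875914, -1.47719, -0.0969)–(-0.995692, -1.35741, -0.0969)  len=0.1694
  (v9,v8,v1) [+-+] → (1.5142, 0, -0.0969)–(0.995692, 1.35741, -0.0969)  len=1.4531

Chained into 1 loop(s):
  loop 1: 10 segments, perimeter = 9.9935
Total perimeter = 9.993


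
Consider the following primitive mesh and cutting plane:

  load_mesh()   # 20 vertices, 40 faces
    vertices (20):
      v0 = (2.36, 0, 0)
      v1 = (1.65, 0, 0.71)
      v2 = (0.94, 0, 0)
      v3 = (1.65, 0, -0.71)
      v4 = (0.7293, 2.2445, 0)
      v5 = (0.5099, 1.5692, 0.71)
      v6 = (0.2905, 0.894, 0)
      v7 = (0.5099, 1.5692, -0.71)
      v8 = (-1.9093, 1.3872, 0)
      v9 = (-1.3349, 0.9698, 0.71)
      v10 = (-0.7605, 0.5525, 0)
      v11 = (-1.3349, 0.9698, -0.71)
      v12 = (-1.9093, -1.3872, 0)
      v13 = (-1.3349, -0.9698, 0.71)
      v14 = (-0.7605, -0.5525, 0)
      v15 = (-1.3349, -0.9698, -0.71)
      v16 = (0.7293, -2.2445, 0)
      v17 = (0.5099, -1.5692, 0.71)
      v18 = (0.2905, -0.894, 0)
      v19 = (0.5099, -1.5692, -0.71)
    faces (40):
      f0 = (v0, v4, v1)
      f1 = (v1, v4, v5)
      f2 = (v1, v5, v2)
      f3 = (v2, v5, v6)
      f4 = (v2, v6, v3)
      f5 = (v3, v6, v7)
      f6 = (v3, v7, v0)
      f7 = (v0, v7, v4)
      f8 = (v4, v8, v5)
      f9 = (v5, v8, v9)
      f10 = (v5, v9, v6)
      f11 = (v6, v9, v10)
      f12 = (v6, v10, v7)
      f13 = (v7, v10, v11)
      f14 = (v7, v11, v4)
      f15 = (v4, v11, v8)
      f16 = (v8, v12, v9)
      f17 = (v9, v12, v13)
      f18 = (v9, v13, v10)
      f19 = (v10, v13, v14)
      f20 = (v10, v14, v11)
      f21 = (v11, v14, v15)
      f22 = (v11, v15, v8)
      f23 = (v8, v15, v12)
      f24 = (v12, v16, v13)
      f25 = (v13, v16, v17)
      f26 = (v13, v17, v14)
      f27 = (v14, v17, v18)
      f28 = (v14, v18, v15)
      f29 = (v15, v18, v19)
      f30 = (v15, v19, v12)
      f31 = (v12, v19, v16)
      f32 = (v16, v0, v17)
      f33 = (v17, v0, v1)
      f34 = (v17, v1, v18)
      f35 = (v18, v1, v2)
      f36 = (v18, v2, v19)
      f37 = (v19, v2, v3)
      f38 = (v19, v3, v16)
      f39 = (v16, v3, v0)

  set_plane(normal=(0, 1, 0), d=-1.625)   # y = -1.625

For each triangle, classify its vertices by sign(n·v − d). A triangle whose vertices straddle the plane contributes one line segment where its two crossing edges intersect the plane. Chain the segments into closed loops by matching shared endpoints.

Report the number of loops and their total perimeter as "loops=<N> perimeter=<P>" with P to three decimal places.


Straddling triangles (6 of 40):
  (v12,v16,v13) [+-+] → (-1.1774, -1.625, 0)–(-0.273894, -1.625, 0.345058)  len=0.9672
  (v13,v16,v17) [+-+] → (-0.273894, -1.625, 0.345058)–(0.528029, -1.625, 0.651333)  len=0.8584
  (v12,v19,v16) [++-] → (0.528029, -1.625, -0.651333)–(-1.1774, -1.625, 0)  len=1.8256
  (v16,v0,v17) [-++] → (1.17939, -1.625, 0)–(0.528029, -1.625, 0.651333)  len=0.9211
  (v19,v3,v16) [++-] → (0.983421, -1.625, -0.195966)–(0.528029, -1.625, -0.651333)  len=0.6440
  (v16,v3,v0) [-++] → (0.983421, -1.625, -0.195966)–(1.17939, -1.625, 0)  len=0.2771

Chained into 1 loop(s):
  loop 1: 6 segments, perimeter = 5.4934
Total perimeter = 5.493

loops=1 perimeter=5.493


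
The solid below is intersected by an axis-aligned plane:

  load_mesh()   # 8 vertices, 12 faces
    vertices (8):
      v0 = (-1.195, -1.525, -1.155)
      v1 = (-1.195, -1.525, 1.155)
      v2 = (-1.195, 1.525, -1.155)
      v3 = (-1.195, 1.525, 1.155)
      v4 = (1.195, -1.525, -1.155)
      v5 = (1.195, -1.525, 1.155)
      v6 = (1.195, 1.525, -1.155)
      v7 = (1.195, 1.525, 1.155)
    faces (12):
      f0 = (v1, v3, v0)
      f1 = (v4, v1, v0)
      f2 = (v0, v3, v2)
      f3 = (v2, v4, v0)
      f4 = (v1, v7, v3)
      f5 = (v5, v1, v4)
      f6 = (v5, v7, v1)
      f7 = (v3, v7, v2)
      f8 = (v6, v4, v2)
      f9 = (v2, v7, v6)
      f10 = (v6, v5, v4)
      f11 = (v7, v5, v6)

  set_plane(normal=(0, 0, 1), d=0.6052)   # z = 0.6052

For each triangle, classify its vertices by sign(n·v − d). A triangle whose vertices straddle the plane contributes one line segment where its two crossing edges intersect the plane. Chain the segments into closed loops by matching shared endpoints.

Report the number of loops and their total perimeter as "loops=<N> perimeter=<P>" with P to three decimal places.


Straddling triangles (8 of 12):
  (v1,v3,v0) [++-] → (-1.195, 0.799074, 0.6052)–(-1.195, -1.525, 0.6052)  len=2.3241
  (v4,v1,v0) [-+-] → (-0.626159, -1.525, 0.6052)–(-1.195, -1.525, 0.6052)  len=0.5688
  (v0,v3,v2) [-+-] → (-1.195, 0.799074, 0.6052)–(-1.195, 1.525, 0.6052)  len=0.7259
  (v5,v1,v4) [++-] → (-0.626159, -1.525, 0.6052)–(1.195, -1.525, 0.6052)  len=1.8212
  (v3,v7,v2) [++-] → (0.626159, 1.525, 0.6052)–(-1.195, 1.525, 0.6052)  len=1.8212
  (v2,v7,v6) [-+-] → (0.626159, 1.525, 0.6052)–(1.195, 1.525, 0.6052)  len=0.5688
  (v6,v5,v4) [-+-] → (1.195, -0.799074, 0.6052)–(1.195, -1.525, 0.6052)  len=0.7259
  (v7,v5,v6) [++-] → (1.195, -0.799074, 0.6052)–(1.195, 1.525, 0.6052)  len=2.3241

Chained into 1 loop(s):
  loop 1: 8 segments, perimeter = 10.8800
Total perimeter = 10.880

loops=1 perimeter=10.880


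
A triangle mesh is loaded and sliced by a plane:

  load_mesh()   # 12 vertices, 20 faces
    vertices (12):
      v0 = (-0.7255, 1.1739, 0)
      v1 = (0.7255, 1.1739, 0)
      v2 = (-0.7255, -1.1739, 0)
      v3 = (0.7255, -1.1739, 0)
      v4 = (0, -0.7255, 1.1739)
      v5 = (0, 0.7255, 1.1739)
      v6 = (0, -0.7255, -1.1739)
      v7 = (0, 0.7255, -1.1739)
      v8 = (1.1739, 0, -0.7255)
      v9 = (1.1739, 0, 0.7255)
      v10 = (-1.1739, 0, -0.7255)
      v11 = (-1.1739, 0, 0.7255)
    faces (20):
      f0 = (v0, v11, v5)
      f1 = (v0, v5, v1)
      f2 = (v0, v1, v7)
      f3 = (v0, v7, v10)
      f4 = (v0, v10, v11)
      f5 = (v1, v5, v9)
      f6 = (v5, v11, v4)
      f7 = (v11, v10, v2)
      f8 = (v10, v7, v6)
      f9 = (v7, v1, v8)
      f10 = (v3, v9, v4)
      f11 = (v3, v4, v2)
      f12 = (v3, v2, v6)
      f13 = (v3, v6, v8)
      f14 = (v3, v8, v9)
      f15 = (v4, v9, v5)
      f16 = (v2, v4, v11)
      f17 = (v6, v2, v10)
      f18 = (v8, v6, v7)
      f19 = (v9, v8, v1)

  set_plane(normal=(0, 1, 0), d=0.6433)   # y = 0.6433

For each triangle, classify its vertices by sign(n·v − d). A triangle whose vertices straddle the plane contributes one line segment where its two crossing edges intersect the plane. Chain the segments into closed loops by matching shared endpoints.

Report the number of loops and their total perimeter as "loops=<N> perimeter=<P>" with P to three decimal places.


Straddling triangles (10 of 20):
  (v0,v11,v5) [+-+] → (-0.928176, 0.6433, 0.327924)–(-0.133004, 0.6433, 1.1231)  len=1.1245
  (v0,v7,v10) [++-] → (-0.133004, 0.6433, -1.1231)–(-0.928176, 0.6433, -0.327924)  len=1.1245
  (v0,v10,v11) [+--] → (-0.928176, 0.6433, -0.327924)–(-0.928176, 0.6433, 0.327924)  len=0.6558
  (v1,v5,v9) [++-] → (0.133004, 0.6433, 1.1231)–(0.928176, 0.6433, 0.327924)  len=1.1245
  (v5,v11,v4) [+--] → (-0.133004, 0.6433, 1.1231)–(0, 0.6433, 1.1739)  len=0.1424
  (v10,v7,v6) [-+-] → (-0.133004, 0.6433, -1.1231)–(0, 0.6433, -1.1739)  len=0.1424
  (v7,v1,v8) [++-] → (0.928176, 0.6433, -0.327924)–(0.133004, 0.6433, -1.1231)  len=1.1245
  (v4,v9,v5) [--+] → (0.133004, 0.6433, 1.1231)–(0, 0.6433, 1.1739)  len=0.1424
  (v8,v6,v7) [--+] → (0, 0.6433, -1.1739)–(0.133004, 0.6433, -1.1231)  len=0.1424
  (v9,v8,v1) [--+] → (0.928176, 0.6433, -0.327924)–(0.928176, 0.6433, 0.327924)  len=0.6558

Chained into 1 loop(s):
  loop 1: 10 segments, perimeter = 6.3794
Total perimeter = 6.379

loops=1 perimeter=6.379


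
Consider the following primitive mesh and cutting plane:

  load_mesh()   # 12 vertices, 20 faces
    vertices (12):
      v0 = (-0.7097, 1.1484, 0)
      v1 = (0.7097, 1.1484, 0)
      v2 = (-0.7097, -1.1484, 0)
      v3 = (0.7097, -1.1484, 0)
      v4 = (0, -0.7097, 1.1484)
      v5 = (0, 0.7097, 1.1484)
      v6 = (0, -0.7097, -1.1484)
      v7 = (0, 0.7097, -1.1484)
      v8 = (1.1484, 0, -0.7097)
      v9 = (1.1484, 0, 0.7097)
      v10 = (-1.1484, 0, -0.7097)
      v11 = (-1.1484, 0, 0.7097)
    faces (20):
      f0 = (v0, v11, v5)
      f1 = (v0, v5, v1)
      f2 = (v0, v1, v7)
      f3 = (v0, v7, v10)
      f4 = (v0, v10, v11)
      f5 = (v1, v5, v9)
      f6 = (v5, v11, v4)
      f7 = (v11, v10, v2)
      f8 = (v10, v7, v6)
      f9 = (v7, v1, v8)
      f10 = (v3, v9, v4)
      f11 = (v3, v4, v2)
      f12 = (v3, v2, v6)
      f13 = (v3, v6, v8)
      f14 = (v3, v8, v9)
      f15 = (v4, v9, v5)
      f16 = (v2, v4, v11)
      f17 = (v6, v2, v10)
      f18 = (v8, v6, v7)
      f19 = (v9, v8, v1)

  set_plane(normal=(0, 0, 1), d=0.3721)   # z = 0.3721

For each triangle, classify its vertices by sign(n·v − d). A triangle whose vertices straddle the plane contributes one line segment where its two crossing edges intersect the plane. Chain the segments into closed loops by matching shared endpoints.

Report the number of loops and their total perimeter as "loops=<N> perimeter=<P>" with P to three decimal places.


loops=1 perimeter=6.860

Straddling triangles (10 of 20):
  (v0,v11,v5) [-++] → (-0.939713, 0.546287, 0.3721)–(-0.479746, 1.00625, 0.3721)  len=0.6505
  (v0,v5,v1) [-+-] → (-0.479746, 1.00625, 0.3721)–(0.479746, 1.00625, 0.3721)  len=0.9595
  (v0,v10,v11) [--+] → (-1.1484, 0, 0.3721)–(-0.939713, 0.546287, 0.3721)  len=0.5848
  (v1,v5,v9) [-++] → (0.479746, 1.00625, 0.3721)–(0.939713, 0.546287, 0.3721)  len=0.6505
  (v11,v10,v2) [+--] → (-1.1484, 0, 0.3721)–(-0.939713, -0.546287, 0.3721)  len=0.5848
  (v3,v9,v4) [-++] → (0.939713, -0.546287, 0.3721)–(0.479746, -1.00625, 0.3721)  len=0.6505
  (v3,v4,v2) [-+-] → (0.479746, -1.00625, 0.3721)–(-0.479746, -1.00625, 0.3721)  len=0.9595
  (v3,v8,v9) [--+] → (1.1484, 0, 0.3721)–(0.939713, -0.546287, 0.3721)  len=0.5848
  (v2,v4,v11) [-++] → (-0.479746, -1.00625, 0.3721)–(-0.939713, -0.546287, 0.3721)  len=0.6505
  (v9,v8,v1) [+--] → (1.1484, 0, 0.3721)–(0.939713, 0.546287, 0.3721)  len=0.5848

Chained into 1 loop(s):
  loop 1: 10 segments, perimeter = 6.8601
Total perimeter = 6.860


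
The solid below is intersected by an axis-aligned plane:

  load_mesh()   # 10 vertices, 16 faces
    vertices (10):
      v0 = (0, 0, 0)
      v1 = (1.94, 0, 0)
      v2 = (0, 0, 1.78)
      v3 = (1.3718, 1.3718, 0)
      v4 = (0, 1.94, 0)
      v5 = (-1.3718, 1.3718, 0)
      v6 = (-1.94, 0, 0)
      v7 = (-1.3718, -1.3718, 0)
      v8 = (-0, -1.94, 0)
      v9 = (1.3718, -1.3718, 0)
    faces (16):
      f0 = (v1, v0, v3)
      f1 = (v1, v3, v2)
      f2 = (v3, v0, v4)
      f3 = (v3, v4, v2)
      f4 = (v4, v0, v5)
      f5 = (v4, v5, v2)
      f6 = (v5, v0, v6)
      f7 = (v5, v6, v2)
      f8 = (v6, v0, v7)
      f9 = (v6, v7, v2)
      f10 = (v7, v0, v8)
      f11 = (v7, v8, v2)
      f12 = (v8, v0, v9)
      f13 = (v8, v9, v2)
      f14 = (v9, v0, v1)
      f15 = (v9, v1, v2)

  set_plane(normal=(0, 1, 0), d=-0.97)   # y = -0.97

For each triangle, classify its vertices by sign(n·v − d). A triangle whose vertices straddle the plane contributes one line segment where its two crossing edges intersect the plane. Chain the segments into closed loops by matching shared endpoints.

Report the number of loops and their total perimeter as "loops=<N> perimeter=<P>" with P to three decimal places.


Straddling triangles (8 of 16):
  (v6,v0,v7) [++-] → (-0.97, -0.97, 0)–(-1.53823, -0.97, 0)  len=0.5682
  (v6,v7,v2) [+-+] → (-1.53823, -0.97, 0)–(-0.97, -0.97, 0.521362)  len=0.7712
  (v7,v0,v8) [-+-] → (-0.97, -0.97, 0)–(0, -0.97, 0)  len=0.9700
  (v7,v8,v2) [--+] → (0, -0.97, 0.89)–(-0.97, -0.97, 0.521362)  len=1.0377
  (v8,v0,v9) [-+-] → (0, -0.97, 0)–(0.97, -0.97, 0)  len=0.9700
  (v8,v9,v2) [--+] → (0.97, -0.97, 0.521362)–(0, -0.97, 0.89)  len=1.0377
  (v9,v0,v1) [-++] → (0.97, -0.97, 0)–(1.53823, -0.97, 0)  len=0.5682
  (v9,v1,v2) [-++] → (1.53823, -0.97, 0)–(0.97, -0.97, 0.521362)  len=0.7712

Chained into 1 loop(s):
  loop 1: 8 segments, perimeter = 6.6942
Total perimeter = 6.694

loops=1 perimeter=6.694


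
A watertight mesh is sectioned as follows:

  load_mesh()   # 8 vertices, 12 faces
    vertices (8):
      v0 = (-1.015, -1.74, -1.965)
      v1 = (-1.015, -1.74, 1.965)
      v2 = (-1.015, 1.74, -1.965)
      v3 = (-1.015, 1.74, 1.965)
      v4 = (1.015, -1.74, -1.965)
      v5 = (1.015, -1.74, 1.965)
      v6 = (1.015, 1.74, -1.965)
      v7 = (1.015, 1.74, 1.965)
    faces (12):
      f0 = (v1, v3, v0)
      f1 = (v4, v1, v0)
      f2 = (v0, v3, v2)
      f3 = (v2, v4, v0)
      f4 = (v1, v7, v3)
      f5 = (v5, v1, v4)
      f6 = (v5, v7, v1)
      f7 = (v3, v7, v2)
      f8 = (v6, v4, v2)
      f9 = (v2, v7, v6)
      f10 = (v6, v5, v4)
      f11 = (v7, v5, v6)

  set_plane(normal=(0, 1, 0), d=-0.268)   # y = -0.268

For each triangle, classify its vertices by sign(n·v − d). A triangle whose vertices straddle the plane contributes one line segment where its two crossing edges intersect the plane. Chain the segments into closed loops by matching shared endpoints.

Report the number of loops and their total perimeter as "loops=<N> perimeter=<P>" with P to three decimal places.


loops=1 perimeter=11.920

Straddling triangles (8 of 12):
  (v1,v3,v0) [-+-] → (-1.015, -0.268, 1.965)–(-1.015, -0.268, -0.302655)  len=2.2677
  (v0,v3,v2) [-++] → (-1.015, -0.268, -0.302655)–(-1.015, -0.268, -1.965)  len=1.6623
  (v2,v4,v0) [+--] → (0.156333, -0.268, -1.965)–(-1.015, -0.268, -1.965)  len=1.1713
  (v1,v7,v3) [-++] → (-0.156333, -0.268, 1.965)–(-1.015, -0.268, 1.965)  len=0.8587
  (v5,v7,v1) [-+-] → (1.015, -0.268, 1.965)–(-0.156333, -0.268, 1.965)  len=1.1713
  (v6,v4,v2) [+-+] → (1.015, -0.268, -1.965)–(0.156333, -0.268, -1.965)  len=0.8587
  (v6,v5,v4) [+--] → (1.015, -0.268, 0.302655)–(1.015, -0.268, -1.965)  len=2.2677
  (v7,v5,v6) [+-+] → (1.015, -0.268, 1.965)–(1.015, -0.268, 0.302655)  len=1.6623

Chained into 1 loop(s):
  loop 1: 8 segments, perimeter = 11.9200
Total perimeter = 11.920


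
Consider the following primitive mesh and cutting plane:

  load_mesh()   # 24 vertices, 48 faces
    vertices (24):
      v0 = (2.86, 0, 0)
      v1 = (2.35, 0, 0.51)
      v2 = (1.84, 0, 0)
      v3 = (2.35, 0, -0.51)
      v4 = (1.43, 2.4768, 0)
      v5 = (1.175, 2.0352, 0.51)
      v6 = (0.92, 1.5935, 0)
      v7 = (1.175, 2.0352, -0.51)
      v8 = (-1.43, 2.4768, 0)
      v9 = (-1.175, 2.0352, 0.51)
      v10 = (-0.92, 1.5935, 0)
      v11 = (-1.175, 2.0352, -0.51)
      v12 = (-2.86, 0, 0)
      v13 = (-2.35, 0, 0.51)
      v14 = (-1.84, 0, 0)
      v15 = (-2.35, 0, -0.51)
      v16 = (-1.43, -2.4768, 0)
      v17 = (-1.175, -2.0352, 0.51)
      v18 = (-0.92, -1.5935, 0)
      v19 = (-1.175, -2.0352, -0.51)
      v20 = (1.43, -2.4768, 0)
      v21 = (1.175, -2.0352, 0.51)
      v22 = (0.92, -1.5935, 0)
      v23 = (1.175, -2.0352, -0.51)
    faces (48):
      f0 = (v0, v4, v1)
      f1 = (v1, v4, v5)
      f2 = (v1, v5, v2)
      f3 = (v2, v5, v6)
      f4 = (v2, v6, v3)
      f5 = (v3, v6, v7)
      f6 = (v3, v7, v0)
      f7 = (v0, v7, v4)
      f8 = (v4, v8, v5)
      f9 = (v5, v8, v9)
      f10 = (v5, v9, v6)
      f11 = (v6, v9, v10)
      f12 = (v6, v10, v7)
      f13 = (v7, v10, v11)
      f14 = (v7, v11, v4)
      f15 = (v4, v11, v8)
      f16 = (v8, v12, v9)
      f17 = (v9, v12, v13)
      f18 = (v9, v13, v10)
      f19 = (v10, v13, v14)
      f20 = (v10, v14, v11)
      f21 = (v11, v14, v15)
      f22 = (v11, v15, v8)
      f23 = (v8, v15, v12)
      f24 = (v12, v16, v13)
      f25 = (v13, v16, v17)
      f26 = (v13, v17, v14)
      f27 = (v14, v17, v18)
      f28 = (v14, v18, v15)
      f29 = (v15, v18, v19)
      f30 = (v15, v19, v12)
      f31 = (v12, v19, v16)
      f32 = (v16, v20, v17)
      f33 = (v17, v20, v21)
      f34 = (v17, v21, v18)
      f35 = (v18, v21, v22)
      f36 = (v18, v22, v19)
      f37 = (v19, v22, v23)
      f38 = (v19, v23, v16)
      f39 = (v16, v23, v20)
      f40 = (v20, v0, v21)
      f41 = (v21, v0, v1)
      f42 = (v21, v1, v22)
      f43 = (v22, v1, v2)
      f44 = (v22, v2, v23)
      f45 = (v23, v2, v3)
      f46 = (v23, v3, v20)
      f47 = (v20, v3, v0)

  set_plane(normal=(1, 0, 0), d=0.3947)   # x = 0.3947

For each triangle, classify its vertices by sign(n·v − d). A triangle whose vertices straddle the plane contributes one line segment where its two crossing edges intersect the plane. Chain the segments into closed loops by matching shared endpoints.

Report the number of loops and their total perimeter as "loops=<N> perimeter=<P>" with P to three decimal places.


Straddling triangles (16 of 48):
  (v4,v8,v5) [+-+] → (0.3947, 2.4768, 0)–(0.3947, 2.16748, 0.357235)  len=0.4725
  (v5,v8,v9) [+--] → (0.3947, 2.16748, 0.357235)–(0.3947, 2.0352, 0.51)  len=0.2021
  (v5,v9,v6) [+-+] → (0.3947, 2.0352, 0.51)–(0.3947, 1.70425, 0.127877)  len=0.5055
  (v6,v9,v10) [+--] → (0.3947, 1.70425, 0.127877)–(0.3947, 1.5935, 0)  len=0.1692
  (v6,v10,v7) [+-+] → (0.3947, 1.5935, 0)–(0.3947, 1.87069, -0.320046)  len=0.4234
  (v7,v10,v11) [+--] → (0.3947, 1.87069, -0.320046)–(0.3947, 2.0352, -0.51)  len=0.2513
  (v7,v11,v4) [+-+] → (0.3947, 2.0352, -0.51)–(0.3947, 2.3013, -0.202688)  len=0.4065
  (v4,v11,v8) [+--] → (0.3947, 2.3013, -0.202688)–(0.3947, 2.4768, 0)  len=0.2681
  (v16,v20,v17) [-+-] → (0.3947, -2.4768, 0)–(0.3947, -2.3013, 0.202688)  len=0.2681
  (v17,v20,v21) [-++] → (0.3947, -2.3013, 0.202688)–(0.3947, -2.0352, 0.51)  len=0.4065
  (v17,v21,v18) [-+-] → (0.3947, -2.0352, 0.51)–(0.3947, -1.87069, 0.320046)  len=0.2513
  (v18,v21,v22) [-++] → (0.3947, -1.87069, 0.320046)–(0.3947, -1.5935, 0)  len=0.4234
  (v18,v22,v19) [-+-] → (0.3947, -1.5935, 0)–(0.3947, -1.70425, -0.127877)  len=0.1692
  (v19,v22,v23) [-++] → (0.3947, -1.70425, -0.127877)–(0.3947, -2.0352, -0.51)  len=0.5055
  (v19,v23,v16) [-+-] → (0.3947, -2.0352, -0.51)–(0.3947, -2.16748, -0.357235)  len=0.2021
  (v16,v23,v20) [-++] → (0.3947, -2.16748, -0.357235)–(0.3947, -2.4768, 0)  len=0.4725

Chained into 2 loop(s):
  loop 1: 8 segments, perimeter = 2.6986
  loop 2: 8 segments, perimeter = 2.6986
Total perimeter = 5.397

loops=2 perimeter=5.397


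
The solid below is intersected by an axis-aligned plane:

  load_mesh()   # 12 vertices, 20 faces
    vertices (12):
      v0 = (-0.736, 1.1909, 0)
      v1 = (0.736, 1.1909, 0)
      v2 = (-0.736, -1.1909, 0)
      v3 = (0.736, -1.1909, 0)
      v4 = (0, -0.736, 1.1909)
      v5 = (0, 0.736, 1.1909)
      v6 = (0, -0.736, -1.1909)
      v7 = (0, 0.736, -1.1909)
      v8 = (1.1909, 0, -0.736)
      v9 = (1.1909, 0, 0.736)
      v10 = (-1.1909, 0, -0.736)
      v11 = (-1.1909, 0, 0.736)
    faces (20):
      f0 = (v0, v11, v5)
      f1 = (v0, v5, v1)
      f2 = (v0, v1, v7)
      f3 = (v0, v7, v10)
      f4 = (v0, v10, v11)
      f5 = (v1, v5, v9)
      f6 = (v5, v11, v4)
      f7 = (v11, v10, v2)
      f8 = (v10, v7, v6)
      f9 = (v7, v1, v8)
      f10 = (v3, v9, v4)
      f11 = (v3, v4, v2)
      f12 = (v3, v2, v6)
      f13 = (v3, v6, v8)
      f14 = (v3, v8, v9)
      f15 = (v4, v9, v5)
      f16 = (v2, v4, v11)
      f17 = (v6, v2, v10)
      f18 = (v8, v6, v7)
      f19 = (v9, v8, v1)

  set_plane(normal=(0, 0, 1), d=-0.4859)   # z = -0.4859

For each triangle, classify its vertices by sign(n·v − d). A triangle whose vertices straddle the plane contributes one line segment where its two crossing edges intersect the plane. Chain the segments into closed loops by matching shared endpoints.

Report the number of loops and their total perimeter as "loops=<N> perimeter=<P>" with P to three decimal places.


Straddling triangles (10 of 20):
  (v0,v1,v7) [++-] → (0.435704, 1.0053, -0.4859)–(-0.435704, 1.0053, -0.4859)  len=0.8714
  (v0,v7,v10) [+--] → (-0.435704, 1.0053, -0.4859)–(-1.03632, 0.404679, -0.4859)  len=0.8494
  (v0,v10,v11) [+-+] → (-1.03632, 0.404679, -0.4859)–(-1.1909, 0, -0.4859)  len=0.4332
  (v11,v10,v2) [+-+] → (-1.1909, 0, -0.4859)–(-1.03632, -0.404679, -0.4859)  len=0.4332
  (v7,v1,v8) [-+-] → (0.435704, 1.0053, -0.4859)–(1.03632, 0.404679, -0.4859)  len=0.8494
  (v3,v2,v6) [++-] → (-0.435704, -1.0053, -0.4859)–(0.435704, -1.0053, -0.4859)  len=0.8714
  (v3,v6,v8) [+--] → (0.435704, -1.0053, -0.4859)–(1.03632, -0.404679, -0.4859)  len=0.8494
  (v3,v8,v9) [+-+] → (1.03632, -0.404679, -0.4859)–(1.1909, 0, -0.4859)  len=0.4332
  (v6,v2,v10) [-+-] → (-0.435704, -1.0053, -0.4859)–(-1.03632, -0.404679, -0.4859)  len=0.8494
  (v9,v8,v1) [+-+] → (1.1909, 0, -0.4859)–(1.03632, 0.404679, -0.4859)  len=0.4332

Chained into 1 loop(s):
  loop 1: 10 segments, perimeter = 6.8732
Total perimeter = 6.873

loops=1 perimeter=6.873
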